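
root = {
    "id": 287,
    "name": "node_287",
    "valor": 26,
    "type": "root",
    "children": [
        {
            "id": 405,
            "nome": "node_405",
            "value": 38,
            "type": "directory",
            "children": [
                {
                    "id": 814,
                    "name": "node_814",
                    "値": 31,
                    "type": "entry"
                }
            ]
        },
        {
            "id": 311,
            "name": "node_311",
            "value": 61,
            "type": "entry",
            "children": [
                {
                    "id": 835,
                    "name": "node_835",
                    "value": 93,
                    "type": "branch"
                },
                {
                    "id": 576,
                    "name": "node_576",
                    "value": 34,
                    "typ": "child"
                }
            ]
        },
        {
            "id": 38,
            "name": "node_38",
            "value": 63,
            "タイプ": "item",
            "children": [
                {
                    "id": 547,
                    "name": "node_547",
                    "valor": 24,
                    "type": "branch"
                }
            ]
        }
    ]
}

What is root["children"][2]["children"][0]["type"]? "branch"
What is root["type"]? "root"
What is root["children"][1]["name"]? "node_311"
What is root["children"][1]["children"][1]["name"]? "node_576"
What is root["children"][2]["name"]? "node_38"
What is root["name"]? "node_287"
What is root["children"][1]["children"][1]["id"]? 576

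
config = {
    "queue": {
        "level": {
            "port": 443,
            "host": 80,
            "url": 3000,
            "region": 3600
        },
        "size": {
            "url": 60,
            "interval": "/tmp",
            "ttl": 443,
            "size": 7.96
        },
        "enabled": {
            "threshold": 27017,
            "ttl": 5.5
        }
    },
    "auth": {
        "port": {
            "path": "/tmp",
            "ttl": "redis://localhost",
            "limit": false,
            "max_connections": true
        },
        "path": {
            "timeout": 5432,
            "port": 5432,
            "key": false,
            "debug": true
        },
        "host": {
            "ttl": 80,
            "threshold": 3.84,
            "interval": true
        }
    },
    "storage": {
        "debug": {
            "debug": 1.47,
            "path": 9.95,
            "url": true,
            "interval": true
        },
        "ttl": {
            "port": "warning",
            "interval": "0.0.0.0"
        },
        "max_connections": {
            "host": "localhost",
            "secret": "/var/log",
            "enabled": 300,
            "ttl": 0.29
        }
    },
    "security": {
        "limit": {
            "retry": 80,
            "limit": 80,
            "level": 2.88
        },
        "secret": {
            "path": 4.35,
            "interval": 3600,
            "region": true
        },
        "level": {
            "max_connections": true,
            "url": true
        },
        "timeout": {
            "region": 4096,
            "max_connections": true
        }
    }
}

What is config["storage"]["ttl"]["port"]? "warning"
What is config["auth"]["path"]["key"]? False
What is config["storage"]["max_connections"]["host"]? "localhost"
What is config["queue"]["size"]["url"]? 60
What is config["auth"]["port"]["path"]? "/tmp"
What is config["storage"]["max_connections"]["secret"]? "/var/log"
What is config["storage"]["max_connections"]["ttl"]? 0.29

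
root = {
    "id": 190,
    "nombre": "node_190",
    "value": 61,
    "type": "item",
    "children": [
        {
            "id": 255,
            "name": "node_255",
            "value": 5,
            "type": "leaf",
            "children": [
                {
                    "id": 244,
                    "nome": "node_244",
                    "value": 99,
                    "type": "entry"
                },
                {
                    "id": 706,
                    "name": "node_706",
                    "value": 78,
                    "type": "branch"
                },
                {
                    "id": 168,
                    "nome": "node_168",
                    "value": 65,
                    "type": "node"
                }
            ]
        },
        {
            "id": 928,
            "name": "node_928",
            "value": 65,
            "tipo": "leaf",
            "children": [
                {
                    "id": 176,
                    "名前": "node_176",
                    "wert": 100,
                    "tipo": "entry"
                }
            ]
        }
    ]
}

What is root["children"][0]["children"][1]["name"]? "node_706"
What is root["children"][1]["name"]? "node_928"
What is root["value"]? 61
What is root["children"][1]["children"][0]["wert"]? 100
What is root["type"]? "item"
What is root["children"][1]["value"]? 65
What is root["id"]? 190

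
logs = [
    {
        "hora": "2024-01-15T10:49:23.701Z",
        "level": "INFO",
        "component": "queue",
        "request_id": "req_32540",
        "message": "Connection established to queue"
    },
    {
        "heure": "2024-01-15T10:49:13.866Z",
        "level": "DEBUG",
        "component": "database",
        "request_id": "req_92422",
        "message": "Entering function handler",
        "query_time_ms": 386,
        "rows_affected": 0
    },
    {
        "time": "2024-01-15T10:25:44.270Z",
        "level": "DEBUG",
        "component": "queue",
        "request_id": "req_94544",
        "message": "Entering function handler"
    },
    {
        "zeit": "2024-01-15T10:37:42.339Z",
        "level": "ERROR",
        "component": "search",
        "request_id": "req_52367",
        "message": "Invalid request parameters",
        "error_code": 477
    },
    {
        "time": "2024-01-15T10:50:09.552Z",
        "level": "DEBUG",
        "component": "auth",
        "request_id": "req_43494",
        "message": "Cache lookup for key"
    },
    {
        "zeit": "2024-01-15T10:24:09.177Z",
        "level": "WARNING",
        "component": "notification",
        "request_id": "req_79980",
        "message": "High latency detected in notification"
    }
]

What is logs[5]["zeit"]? "2024-01-15T10:24:09.177Z"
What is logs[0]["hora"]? "2024-01-15T10:49:23.701Z"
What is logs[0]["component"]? "queue"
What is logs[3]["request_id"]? "req_52367"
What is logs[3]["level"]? "ERROR"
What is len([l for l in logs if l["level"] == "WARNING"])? 1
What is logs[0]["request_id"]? "req_32540"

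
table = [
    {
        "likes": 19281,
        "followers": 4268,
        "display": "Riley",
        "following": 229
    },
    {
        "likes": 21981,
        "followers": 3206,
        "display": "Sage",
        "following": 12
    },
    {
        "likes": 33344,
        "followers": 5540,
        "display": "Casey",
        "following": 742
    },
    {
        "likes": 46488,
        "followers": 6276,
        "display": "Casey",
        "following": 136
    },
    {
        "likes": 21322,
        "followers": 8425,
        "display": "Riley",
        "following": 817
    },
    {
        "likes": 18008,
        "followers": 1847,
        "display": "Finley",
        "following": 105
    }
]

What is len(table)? 6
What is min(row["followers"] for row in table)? 1847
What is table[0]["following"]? 229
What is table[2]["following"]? 742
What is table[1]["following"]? 12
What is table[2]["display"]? "Casey"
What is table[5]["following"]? 105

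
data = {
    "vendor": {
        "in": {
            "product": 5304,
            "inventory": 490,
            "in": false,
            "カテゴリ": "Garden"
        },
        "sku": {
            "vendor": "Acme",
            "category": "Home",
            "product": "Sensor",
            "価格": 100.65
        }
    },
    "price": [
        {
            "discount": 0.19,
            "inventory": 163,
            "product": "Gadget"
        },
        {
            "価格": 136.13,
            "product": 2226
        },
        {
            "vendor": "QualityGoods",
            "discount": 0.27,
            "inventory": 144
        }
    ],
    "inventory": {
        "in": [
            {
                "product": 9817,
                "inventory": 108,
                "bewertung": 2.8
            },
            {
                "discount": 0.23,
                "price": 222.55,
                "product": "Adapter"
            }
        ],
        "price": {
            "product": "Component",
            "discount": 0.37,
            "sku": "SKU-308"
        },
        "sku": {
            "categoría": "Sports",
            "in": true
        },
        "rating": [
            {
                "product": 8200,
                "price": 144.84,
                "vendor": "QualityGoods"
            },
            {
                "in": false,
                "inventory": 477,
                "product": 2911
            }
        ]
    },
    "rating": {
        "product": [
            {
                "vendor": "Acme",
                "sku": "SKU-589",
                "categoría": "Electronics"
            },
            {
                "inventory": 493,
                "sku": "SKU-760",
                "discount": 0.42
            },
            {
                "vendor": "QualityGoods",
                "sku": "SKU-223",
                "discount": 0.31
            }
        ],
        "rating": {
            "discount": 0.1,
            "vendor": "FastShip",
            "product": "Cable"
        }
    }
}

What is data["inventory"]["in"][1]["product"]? "Adapter"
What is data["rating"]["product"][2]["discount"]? 0.31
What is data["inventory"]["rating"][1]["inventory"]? 477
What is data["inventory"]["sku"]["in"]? True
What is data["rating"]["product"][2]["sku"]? "SKU-223"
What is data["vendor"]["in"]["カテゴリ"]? "Garden"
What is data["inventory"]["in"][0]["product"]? 9817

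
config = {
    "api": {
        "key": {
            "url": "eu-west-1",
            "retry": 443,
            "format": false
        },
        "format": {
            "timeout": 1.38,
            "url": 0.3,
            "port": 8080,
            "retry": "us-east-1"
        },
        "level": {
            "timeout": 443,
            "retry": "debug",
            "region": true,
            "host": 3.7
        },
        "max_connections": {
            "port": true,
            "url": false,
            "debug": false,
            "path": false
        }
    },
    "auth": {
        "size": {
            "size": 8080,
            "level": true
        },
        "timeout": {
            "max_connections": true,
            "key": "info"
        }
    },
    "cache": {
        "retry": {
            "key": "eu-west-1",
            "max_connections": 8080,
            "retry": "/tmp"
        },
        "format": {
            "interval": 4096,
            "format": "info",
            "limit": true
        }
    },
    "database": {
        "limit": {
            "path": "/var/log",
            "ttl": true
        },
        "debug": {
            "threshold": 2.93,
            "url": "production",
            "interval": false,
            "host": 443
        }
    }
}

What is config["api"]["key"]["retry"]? 443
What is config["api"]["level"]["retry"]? "debug"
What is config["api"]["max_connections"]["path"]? False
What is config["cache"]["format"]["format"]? "info"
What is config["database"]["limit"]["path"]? "/var/log"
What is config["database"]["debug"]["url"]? "production"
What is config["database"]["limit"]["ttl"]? True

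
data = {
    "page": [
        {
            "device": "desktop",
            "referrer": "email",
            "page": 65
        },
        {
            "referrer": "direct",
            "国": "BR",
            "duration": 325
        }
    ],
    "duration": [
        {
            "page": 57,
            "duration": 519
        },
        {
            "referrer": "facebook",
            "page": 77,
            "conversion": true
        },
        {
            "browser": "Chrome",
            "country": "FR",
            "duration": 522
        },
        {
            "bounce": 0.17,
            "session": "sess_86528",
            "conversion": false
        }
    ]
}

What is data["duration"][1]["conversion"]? True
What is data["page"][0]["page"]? 65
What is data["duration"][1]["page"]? 77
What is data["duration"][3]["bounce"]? 0.17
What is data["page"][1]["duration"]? 325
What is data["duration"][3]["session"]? "sess_86528"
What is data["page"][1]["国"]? "BR"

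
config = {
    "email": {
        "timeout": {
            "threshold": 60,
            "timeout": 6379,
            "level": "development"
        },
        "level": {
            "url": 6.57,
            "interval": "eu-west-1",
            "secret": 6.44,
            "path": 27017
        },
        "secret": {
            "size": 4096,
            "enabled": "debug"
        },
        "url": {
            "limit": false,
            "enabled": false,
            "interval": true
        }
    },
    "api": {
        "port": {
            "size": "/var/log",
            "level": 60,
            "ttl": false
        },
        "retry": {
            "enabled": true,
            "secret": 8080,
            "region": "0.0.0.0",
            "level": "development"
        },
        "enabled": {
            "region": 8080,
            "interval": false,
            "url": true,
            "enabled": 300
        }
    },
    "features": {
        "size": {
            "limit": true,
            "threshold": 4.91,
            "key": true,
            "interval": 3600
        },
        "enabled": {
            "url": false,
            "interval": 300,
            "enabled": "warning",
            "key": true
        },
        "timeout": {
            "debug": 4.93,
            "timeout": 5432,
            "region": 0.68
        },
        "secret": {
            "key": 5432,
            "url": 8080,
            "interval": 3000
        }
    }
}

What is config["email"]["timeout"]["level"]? "development"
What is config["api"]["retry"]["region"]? "0.0.0.0"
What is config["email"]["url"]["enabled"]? False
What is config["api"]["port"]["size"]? "/var/log"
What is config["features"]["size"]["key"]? True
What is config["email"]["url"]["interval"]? True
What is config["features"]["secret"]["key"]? 5432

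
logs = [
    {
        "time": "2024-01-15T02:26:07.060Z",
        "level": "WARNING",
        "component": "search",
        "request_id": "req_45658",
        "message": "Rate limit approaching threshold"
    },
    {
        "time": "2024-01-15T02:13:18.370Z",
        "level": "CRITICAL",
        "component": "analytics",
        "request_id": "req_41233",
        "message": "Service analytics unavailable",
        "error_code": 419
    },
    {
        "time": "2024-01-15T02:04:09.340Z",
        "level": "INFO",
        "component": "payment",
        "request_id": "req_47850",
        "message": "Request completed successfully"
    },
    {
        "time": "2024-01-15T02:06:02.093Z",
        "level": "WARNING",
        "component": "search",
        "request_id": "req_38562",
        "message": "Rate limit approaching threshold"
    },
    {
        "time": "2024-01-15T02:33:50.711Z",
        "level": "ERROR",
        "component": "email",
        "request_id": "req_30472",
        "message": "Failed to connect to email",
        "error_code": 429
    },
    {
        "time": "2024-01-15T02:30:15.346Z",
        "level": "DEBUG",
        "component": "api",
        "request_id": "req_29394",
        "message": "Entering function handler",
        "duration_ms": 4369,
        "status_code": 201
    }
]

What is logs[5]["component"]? "api"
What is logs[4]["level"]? "ERROR"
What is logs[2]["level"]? "INFO"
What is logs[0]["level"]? "WARNING"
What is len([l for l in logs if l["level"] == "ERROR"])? 1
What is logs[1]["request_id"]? "req_41233"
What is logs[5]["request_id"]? "req_29394"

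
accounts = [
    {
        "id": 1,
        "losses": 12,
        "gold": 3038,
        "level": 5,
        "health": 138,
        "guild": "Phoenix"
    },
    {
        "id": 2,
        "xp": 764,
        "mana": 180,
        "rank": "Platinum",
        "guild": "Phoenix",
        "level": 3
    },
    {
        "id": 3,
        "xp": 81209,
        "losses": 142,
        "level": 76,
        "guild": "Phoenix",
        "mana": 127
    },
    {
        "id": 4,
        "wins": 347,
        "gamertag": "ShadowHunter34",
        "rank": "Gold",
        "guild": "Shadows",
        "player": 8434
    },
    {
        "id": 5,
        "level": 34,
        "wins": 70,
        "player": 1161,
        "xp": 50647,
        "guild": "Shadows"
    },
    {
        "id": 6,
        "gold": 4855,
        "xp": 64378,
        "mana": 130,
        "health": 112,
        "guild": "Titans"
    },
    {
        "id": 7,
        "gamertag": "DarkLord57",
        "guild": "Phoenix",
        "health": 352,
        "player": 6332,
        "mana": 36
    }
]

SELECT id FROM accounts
[1, 2, 3, 4, 5, 6, 7]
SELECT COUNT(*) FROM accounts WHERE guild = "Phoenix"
4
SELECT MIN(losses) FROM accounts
12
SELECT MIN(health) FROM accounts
112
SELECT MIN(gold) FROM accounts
3038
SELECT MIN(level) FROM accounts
3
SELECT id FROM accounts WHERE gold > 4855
[]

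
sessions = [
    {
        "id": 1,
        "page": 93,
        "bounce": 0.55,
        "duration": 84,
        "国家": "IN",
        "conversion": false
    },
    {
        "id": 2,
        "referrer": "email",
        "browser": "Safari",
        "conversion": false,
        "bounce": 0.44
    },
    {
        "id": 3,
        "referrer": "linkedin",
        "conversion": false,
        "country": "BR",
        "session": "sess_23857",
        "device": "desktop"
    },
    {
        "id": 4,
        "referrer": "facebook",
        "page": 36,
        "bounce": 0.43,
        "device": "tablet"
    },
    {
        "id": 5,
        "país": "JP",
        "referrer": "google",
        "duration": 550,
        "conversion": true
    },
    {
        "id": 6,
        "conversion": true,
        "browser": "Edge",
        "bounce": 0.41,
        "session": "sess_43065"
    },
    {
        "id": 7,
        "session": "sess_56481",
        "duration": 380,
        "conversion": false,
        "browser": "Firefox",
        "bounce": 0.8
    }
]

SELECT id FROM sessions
[1, 2, 3, 4, 5, 6, 7]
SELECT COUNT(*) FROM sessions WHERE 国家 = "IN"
1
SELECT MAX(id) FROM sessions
7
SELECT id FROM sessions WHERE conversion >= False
[1, 2, 3, 5, 6, 7]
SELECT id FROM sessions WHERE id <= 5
[1, 2, 3, 4, 5]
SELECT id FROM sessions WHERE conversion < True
[1, 2, 3, 7]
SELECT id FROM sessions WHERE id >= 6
[6, 7]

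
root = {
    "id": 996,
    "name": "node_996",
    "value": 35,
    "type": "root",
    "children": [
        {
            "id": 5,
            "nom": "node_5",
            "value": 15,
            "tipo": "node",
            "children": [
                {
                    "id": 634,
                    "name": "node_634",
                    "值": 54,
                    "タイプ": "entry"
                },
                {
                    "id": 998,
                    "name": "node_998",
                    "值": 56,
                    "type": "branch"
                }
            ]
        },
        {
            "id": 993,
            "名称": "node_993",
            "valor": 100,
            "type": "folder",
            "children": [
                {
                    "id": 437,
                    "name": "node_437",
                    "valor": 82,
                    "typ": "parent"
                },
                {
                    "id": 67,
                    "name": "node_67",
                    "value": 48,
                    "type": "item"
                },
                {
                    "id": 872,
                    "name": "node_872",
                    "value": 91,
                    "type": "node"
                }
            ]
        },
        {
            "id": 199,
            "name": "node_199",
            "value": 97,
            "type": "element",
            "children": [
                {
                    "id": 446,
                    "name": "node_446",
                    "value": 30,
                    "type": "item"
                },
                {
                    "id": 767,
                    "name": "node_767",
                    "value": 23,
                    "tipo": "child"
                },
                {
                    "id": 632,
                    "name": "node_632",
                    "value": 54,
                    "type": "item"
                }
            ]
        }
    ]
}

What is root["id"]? 996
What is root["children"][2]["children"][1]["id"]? 767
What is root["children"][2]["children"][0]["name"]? "node_446"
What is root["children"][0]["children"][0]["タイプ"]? "entry"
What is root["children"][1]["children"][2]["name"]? "node_872"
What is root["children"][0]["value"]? 15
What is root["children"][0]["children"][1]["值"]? 56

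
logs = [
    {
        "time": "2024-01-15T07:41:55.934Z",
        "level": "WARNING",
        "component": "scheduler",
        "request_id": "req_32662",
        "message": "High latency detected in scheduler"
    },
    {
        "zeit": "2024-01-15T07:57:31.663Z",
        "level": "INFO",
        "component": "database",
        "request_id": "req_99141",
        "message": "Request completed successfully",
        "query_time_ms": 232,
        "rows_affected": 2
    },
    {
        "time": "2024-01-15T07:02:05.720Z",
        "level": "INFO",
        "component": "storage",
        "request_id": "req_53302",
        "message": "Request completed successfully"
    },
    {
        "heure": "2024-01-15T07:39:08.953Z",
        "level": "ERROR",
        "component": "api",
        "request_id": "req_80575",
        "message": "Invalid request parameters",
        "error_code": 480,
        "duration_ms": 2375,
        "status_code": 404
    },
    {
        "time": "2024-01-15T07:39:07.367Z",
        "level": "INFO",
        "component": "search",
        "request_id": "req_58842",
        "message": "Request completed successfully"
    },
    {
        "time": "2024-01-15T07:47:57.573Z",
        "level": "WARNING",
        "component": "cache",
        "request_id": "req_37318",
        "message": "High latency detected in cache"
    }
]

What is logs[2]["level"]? "INFO"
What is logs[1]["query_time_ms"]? 232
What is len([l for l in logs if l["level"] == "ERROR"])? 1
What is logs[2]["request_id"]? "req_53302"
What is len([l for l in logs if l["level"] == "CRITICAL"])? 0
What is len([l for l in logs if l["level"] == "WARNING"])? 2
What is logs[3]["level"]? "ERROR"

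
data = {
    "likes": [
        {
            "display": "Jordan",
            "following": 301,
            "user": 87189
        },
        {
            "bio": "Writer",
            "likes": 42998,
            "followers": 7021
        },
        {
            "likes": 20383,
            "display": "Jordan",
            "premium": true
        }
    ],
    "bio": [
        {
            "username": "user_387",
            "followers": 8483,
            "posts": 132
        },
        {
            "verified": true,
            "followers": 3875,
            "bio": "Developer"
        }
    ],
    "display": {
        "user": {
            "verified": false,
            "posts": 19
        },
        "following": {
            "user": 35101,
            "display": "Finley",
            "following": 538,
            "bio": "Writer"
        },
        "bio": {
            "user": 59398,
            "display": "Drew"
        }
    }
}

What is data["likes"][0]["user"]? 87189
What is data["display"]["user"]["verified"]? False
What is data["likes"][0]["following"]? 301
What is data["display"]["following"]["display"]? "Finley"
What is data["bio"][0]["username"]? "user_387"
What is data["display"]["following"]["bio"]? "Writer"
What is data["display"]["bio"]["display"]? "Drew"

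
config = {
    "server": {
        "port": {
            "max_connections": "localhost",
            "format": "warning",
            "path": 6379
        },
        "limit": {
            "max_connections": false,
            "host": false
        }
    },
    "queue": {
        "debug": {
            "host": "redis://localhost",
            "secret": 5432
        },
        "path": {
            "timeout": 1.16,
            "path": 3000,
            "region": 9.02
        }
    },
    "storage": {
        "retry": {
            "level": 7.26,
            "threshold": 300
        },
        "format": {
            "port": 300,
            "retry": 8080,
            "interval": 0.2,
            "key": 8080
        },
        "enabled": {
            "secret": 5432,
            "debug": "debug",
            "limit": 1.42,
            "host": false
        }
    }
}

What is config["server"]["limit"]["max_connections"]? False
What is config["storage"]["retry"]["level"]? 7.26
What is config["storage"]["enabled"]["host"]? False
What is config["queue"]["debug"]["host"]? "redis://localhost"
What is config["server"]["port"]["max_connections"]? "localhost"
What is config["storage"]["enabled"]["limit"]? 1.42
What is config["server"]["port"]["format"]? "warning"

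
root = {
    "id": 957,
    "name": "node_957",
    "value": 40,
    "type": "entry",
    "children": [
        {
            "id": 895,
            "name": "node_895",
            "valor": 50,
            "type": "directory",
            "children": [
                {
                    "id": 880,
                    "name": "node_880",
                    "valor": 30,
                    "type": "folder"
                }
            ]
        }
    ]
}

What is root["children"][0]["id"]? 895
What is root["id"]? 957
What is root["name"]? "node_957"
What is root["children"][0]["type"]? "directory"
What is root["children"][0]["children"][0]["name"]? "node_880"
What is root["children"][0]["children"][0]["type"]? "folder"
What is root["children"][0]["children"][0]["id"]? 880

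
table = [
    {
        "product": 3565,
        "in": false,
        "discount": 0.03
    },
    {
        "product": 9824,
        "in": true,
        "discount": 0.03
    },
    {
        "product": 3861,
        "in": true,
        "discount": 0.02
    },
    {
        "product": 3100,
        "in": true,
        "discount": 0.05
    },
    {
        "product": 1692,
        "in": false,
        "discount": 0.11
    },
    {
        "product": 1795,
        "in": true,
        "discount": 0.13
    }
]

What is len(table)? 6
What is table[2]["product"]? 3861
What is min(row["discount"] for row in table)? 0.02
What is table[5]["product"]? 1795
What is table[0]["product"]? 3565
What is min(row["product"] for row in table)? 1692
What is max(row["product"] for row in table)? 9824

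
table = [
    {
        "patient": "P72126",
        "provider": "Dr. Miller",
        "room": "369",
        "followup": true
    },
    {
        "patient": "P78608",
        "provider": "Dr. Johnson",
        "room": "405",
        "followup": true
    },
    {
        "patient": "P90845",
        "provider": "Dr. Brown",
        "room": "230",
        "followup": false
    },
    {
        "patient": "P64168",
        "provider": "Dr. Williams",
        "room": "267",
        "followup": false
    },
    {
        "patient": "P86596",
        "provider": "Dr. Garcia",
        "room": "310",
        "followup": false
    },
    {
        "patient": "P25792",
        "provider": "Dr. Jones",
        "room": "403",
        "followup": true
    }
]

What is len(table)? 6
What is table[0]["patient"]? "P72126"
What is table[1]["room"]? "405"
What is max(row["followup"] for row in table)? True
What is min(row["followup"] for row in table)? False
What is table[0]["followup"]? True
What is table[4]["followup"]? False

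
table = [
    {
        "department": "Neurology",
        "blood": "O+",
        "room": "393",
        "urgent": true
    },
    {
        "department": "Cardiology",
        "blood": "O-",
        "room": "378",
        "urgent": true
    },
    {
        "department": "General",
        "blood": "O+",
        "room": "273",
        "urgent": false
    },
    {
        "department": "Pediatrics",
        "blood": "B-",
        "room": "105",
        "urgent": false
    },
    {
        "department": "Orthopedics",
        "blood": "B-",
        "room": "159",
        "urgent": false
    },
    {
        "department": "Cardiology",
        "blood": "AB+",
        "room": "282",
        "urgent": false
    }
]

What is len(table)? 6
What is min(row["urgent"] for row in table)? False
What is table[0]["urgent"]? True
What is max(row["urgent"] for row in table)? True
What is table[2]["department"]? "General"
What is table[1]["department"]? "Cardiology"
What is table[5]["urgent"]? False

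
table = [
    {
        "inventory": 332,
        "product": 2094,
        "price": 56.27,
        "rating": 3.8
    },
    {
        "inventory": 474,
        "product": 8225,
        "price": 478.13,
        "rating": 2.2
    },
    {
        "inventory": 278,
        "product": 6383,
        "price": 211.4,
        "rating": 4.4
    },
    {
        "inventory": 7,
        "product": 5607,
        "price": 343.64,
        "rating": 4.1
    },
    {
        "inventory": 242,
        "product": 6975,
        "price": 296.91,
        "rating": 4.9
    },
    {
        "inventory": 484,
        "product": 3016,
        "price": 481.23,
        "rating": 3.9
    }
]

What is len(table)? 6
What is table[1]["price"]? 478.13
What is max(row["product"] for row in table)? 8225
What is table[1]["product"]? 8225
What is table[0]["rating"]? 3.8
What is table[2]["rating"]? 4.4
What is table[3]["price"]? 343.64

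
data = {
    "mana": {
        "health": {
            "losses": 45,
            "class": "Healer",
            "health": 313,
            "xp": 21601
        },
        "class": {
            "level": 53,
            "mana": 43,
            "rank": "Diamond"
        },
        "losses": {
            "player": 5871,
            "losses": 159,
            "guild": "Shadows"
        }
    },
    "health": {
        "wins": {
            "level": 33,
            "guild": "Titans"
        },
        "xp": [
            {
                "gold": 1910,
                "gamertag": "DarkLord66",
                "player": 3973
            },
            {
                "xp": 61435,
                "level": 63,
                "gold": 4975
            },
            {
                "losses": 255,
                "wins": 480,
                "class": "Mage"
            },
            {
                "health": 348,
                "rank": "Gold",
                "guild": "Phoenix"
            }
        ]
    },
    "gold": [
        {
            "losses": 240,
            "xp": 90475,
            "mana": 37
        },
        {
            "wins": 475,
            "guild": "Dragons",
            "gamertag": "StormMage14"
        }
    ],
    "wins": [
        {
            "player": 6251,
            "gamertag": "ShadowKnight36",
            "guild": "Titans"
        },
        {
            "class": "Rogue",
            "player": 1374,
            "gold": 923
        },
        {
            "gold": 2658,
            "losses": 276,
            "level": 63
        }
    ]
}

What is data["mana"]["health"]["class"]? "Healer"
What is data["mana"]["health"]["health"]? 313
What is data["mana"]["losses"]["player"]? 5871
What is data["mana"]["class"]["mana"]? 43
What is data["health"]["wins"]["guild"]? "Titans"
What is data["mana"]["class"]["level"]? 53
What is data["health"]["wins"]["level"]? 33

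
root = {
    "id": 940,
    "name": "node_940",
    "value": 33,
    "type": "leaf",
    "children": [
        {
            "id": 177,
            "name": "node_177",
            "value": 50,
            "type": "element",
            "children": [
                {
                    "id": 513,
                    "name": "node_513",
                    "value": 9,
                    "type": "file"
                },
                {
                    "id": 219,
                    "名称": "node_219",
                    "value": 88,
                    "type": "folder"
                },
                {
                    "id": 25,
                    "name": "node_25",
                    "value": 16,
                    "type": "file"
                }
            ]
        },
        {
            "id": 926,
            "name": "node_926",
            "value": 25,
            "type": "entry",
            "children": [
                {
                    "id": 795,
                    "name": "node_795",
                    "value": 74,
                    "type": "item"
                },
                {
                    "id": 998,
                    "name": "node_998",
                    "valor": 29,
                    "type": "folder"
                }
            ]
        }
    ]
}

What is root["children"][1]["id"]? 926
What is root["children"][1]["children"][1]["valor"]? 29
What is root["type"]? "leaf"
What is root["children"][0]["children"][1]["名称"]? "node_219"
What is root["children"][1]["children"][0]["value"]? 74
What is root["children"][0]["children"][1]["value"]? 88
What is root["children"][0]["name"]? "node_177"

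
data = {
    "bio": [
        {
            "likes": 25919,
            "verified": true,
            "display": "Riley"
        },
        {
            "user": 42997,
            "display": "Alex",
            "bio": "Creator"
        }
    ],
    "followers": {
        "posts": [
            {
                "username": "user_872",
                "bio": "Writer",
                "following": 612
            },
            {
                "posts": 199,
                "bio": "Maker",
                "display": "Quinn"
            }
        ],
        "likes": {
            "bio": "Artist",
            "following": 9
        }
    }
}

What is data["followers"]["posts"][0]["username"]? "user_872"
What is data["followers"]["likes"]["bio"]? "Artist"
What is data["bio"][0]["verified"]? True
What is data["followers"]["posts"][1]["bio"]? "Maker"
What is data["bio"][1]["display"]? "Alex"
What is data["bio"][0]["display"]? "Riley"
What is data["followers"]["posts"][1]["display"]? "Quinn"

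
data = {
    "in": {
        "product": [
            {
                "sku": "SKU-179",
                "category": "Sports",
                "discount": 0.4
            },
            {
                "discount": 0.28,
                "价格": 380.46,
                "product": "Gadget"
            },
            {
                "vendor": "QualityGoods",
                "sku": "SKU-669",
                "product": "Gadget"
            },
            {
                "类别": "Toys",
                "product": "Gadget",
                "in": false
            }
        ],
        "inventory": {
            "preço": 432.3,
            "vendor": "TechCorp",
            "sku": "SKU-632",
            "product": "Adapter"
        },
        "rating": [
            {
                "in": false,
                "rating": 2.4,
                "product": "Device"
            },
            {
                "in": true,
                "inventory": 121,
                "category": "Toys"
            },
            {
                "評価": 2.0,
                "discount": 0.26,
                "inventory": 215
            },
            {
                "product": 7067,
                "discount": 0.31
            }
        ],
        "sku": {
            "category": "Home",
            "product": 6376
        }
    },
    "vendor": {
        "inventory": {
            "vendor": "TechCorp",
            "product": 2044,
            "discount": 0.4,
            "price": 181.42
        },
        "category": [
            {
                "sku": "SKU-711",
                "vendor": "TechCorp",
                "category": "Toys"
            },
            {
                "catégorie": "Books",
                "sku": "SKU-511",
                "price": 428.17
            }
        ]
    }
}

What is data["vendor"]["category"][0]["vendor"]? "TechCorp"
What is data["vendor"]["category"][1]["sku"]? "SKU-511"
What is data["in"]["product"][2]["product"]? "Gadget"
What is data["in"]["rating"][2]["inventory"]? 215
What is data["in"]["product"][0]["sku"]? "SKU-179"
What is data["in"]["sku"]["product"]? 6376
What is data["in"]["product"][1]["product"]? "Gadget"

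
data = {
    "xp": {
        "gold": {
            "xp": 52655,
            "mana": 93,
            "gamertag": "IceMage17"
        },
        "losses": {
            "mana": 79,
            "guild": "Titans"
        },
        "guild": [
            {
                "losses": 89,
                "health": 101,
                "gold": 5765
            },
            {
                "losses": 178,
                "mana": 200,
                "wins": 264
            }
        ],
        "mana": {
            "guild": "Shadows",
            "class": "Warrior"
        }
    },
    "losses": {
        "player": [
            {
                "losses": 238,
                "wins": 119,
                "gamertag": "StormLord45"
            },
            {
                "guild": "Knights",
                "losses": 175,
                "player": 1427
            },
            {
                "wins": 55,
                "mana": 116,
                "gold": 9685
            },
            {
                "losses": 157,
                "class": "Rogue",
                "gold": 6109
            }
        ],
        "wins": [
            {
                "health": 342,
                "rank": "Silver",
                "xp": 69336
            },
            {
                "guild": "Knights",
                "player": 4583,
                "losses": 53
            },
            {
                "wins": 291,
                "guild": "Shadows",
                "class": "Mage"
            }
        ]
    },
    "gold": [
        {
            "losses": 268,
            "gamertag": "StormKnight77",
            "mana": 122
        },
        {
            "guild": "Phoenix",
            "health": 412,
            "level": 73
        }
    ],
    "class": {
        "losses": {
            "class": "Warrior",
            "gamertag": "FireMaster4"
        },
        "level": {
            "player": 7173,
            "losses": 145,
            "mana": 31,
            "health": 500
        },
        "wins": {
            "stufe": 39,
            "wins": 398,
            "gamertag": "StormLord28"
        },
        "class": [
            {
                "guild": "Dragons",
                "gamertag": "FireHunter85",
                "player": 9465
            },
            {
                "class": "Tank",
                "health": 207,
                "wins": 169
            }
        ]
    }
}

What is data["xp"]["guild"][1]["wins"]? 264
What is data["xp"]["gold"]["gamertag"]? "IceMage17"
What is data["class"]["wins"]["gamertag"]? "StormLord28"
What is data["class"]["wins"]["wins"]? 398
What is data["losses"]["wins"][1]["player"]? 4583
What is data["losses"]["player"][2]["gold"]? 9685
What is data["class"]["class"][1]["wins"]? 169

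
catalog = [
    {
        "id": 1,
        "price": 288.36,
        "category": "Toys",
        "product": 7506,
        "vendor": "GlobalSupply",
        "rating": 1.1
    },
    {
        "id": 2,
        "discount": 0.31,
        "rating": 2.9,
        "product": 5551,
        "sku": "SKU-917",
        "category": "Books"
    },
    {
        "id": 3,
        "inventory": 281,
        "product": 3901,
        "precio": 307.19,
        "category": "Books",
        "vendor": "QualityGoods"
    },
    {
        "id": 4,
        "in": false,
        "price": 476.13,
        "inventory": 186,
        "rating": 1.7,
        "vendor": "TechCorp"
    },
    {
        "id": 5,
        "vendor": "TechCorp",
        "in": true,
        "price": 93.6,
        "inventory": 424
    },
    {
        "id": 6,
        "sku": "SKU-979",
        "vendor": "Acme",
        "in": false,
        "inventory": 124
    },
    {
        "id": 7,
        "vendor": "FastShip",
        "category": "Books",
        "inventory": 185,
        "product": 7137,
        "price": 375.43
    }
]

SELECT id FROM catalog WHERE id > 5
[6, 7]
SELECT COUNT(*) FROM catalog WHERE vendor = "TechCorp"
2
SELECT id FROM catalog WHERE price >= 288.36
[1, 4, 7]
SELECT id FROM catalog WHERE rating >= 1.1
[1, 2, 4]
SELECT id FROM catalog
[1, 2, 3, 4, 5, 6, 7]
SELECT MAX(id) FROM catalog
7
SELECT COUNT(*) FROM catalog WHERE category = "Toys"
1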